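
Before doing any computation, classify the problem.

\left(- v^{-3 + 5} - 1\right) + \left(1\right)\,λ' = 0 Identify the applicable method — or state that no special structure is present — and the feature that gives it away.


Diagnosis: no special technique — solved for the derivative, λ never appears on the right — this is a direct integration in v, not a differential-equations problem at heart.


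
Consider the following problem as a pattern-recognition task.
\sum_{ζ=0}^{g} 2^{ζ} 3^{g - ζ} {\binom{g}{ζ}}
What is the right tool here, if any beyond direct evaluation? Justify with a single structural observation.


Best approach: the binomial theorem — the binomial coefficients weight matched powers of 2 and 3, which is exactly the expansion of a binomial power.


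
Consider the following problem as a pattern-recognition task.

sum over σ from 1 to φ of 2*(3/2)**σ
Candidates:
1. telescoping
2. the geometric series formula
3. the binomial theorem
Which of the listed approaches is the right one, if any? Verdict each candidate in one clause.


Best approach: the geometric series formula — consecutive terms stand in a fixed index-free ratio — the geometric sum formula closes it.
- telescoping: as presented, consecutive terms share no shifted copy to cancel against — no rewrite is on display to change that.
- the geometric series formula: applies; the problem has the shape this method handles.
- the binomial theorem: no binomial coefficients pair up with complementary powers here.


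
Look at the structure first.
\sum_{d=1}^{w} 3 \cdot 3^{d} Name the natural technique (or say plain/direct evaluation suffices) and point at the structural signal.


Verdict: the geometric series formula — consecutive terms stand in a fixed index-free ratio — the geometric sum formula closes it.


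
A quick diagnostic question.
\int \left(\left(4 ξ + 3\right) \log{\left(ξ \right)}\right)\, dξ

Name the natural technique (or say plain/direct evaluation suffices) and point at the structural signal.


Method: integration by parts — \log{\left(ξ \right)} is the classic u in parts — its derivative is a plain reciprocal while 4 ξ + 3 absorbs the dv role.


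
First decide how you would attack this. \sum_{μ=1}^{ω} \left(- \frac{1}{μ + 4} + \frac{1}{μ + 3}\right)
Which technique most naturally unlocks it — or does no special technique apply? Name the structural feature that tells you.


Best approach: telescoping — a difference of consecutive values of one function (\frac{1}{μ + 3} at one index and the next) — telescoping by construction.


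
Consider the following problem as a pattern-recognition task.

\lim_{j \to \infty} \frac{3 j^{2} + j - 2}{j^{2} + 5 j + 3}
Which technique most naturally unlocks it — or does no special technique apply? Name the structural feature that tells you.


Diagnosis: dominant-term comparison — at large j only the top-degree terms survive; compare the leading terms and the limit falls out. Differentiating the expression as a single quotient would eventually settle it as well; matching dominant growth settles it immediately.


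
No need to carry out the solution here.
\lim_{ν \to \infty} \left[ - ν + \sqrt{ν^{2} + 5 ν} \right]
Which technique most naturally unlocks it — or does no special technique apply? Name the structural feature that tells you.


Diagnosis: conjugate multiplication — two divergent pieces with a minus sign between them and a radical in the mix: rationalize \sqrt{ν^{2} + 5 ν} - ν before any limit law applies.


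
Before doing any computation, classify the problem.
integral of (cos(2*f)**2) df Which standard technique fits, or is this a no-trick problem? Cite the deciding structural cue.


Verdict: a trigonometric identity — apply power reduction to cos(2*f)**2; each application halves the trigonometric degree.


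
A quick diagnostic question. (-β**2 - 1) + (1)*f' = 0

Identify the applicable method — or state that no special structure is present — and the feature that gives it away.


Method: no special technique — the slope is a pure function of β; integrate both sides and be done.


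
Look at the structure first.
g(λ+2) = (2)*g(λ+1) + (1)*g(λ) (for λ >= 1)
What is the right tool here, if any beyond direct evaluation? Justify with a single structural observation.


Best approach: the characteristic-root method — try a geometric ansatz r^λ: constant coefficients turn the recurrence into one polynomial equation in r.


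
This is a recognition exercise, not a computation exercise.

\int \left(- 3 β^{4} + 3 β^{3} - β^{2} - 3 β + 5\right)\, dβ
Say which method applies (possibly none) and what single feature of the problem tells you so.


Method: no special technique — the integrand is a sum of constant multiples of powers of β — integrate term by term.


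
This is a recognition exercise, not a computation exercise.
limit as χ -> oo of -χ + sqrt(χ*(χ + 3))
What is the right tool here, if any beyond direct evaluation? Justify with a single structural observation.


Diagnosis: conjugate multiplication — neither sqrt(χ*(χ + 3)) nor χ converges alone, so rewrite their difference as a conjugate-rationalized quotient first.


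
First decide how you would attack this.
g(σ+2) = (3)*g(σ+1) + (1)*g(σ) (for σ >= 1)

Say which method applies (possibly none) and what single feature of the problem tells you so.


Verdict: the characteristic-root method — shift-invariance with fixed coefficients calls for exponential trials; the characteristic polynomial finds every r^σ.


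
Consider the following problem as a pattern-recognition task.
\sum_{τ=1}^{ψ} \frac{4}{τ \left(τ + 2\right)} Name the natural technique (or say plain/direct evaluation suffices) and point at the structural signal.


Best approach: telescoping — \frac{4}{τ \left(τ + 2\right)} is a collapsed telescope: expand it into simple fractions to see the cancellation.


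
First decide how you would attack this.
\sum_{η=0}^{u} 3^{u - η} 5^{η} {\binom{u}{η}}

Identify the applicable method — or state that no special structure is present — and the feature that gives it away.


Best approach: the binomial theorem — the summand is term η of a binomial expansion in 5 and 3; the whole sum is a single power.


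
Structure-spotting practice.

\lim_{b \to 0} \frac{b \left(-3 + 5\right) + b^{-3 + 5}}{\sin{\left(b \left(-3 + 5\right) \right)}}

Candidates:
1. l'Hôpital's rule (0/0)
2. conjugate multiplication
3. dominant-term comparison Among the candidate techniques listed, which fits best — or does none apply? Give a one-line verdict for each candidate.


Best approach: l'Hôpital's rule (0/0) — plug in 0: top and bottom both hit zero, so differentiate each and retry. Known elementary limits would finish this too — the rule just bypasses the case analysis.
- l'Hôpital's rule (0/0): yes — fits the structure here.
- conjugate multiplication: there are no radicals in tension whose conjugate would simplify matters.
- dominant-term comparison: no dominant power emerges to decide the limit by degree comparison.


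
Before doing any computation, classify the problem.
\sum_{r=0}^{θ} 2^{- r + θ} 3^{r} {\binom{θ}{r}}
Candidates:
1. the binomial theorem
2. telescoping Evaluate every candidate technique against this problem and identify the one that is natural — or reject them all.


Best approach: the binomial theorem — the binomial coefficients weight matched powers of 3 and 2, which is exactly the expansion of a binomial power.
- the binomial theorem — applies; the problem has the shape this method handles.
- telescoping — the terms as presented offer no neighboring cancellation — a telescoping rewrite may exist, but the displayed structure does not hand one over.


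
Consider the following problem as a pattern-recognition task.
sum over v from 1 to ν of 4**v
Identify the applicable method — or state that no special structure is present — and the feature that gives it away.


Best approach: the geometric series formula — consecutive terms stand in a fixed index-free ratio — the geometric sum formula closes it.


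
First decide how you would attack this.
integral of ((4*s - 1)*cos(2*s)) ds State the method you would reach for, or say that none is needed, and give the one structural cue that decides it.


Best approach: integration by parts — differentiate 4*s - 1, integrate cos(2*s): each pass lowers the polynomial degree, so parts terminates.


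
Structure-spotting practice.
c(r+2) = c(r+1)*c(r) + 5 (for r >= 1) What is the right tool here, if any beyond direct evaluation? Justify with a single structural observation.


Method: no special technique — the new term depends nonlinearly on the old ones, which disqualifies every superposition-based technique.


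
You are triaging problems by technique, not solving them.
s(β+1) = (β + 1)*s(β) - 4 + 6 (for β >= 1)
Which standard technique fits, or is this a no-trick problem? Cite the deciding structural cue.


Verdict: a summation factor — first-order linear but the coefficient β + 1 moves with the index — divide by the cumulative product and telescope.


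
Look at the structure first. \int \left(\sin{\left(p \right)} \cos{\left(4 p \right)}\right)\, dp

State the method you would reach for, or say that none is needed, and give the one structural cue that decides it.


Best approach: a trigonometric identity — apply product-to-sum to \sin{\left(p \right)} \cos{\left(4 p \right)}: two clean single-angle terms replace one awkward product.


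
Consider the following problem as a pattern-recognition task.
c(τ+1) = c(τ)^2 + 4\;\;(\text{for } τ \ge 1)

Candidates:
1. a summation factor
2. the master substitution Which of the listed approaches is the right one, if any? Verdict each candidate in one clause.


Diagnosis: no special technique — the sequence value feeds back through itself nonlinearly — linear superposition fails, and every superposition-based closed form fails with it.
- a summation factor — the recursion is nonlinear — outside the first-order linear family a summation factor addresses.
- the master substitution: the recursion shifts the index rather than dividing it.


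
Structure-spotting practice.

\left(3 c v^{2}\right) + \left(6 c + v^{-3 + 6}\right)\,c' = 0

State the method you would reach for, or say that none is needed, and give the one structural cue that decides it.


Best approach: the exact-equation method — equality of cross partials is the green light — assemble the potential function term by term.


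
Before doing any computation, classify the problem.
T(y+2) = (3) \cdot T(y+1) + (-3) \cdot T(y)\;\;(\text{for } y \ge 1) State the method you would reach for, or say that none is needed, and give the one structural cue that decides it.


Method: the characteristic-root method — shift-invariance with fixed coefficients calls for exponential trials; the characteristic polynomial finds every r^y.


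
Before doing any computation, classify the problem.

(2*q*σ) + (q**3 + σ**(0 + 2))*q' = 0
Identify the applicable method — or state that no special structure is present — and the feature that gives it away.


Method: the exact-equation method — equality of cross partials is the green light — assemble the potential function term by term.


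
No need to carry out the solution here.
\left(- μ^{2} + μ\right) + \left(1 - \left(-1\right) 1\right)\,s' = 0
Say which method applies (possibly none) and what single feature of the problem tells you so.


Best approach: no special technique — solved for the derivative, s never appears on the right — this is a direct integration in μ, not a differential-equations problem at heart.


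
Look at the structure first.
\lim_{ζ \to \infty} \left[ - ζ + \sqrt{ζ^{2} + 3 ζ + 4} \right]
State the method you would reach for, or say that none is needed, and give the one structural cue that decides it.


Method: conjugate multiplication — divergence minus divergence hides a finite answer — expose it by pairing \sqrt{ζ^{2} + 3 ζ + 4} - ζ with its conjugate.


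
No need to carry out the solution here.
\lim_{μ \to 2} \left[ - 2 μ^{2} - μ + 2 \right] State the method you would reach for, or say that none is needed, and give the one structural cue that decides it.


Verdict: no special technique — no vanishing denominator and no indeterminate clash at the point — evaluation is immediate.


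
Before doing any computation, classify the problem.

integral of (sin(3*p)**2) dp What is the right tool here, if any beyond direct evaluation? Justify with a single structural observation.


Best approach: a trigonometric identity — even powers like sin(3*p)**2 never integrate directly; the half-angle identity lowers the degree first.


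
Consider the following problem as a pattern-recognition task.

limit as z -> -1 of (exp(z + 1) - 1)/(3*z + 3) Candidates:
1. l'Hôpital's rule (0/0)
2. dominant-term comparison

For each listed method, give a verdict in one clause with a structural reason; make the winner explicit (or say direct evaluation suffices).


Diagnosis: l'Hôpital's rule (0/0) — numerator and denominator both vanish at -1 — a genuine 0/0 form, which is exactly when l'Hôpital applies. A first-order expansion at the point is an equally standard path; the rule packages it.
- l'Hôpital's rule (0/0): applies; the problem has the shape this method handles.
- dominant-term comparison — this is not a rational comparison of growth rates at infinity.


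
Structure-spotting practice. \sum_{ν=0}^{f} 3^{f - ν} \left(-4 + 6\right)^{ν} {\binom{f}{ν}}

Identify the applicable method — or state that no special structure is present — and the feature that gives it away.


Verdict: the binomial theorem — binomial coefficients against complementary powers of (-4 + 6) and 3: recognize the binomial expansion and resum.


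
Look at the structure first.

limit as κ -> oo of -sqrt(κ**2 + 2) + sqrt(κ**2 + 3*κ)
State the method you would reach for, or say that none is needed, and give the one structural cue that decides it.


Method: conjugate multiplication — two divergent pieces with a minus sign between them and a radical in the mix: rationalize sqrt(κ**2 + 3*κ) - sqrt(κ**2 + 2) before any limit law applies.


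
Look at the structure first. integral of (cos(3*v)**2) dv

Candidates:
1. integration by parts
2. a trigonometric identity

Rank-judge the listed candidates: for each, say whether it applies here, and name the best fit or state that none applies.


Verdict: a trigonometric identity — the exponent on cos(3*v)**2 is even — the power-reduction identity is the standard preprocessing step.
- integration by parts: not the natural route: no polynomial-kernel product appears — a recursive parts reduction of the trigonometric product exists, but the identity rewrite is direct.
- a trigonometric identity: applies; the problem has the shape this method handles.


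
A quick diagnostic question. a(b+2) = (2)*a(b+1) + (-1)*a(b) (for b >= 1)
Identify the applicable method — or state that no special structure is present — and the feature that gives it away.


Method: the characteristic-root method — linear, homogeneous, constant coefficients: solutions of the form r^b exist — find the roots of the characteristic polynomial.


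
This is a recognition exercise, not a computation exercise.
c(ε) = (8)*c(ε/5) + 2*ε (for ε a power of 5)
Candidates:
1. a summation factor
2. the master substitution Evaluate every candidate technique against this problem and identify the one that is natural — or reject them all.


Diagnosis: the master substitution — recursion at ε/5 is multiplicative in the index; logarithmic reindexing via ε = 5^m linearizes it.
- a summation factor: a divided-index call is outside the fixed-shift first-order family a summation factor normalizes.
- the master substitution — yes, a natural case for it.


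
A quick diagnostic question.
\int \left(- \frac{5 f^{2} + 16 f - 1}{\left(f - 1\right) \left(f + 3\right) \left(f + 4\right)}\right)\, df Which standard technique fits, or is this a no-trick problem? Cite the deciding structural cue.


Verdict: partial fractions — a proper rational integrand whose denominator splits into simpler factors — decompose into partial fractions first.


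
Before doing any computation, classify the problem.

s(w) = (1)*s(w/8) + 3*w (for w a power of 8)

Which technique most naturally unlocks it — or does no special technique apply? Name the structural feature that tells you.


Best approach: the master substitution — the argument contracts 8-fold per step: reindex w exponentially and solve the linear recurrence in the new index.


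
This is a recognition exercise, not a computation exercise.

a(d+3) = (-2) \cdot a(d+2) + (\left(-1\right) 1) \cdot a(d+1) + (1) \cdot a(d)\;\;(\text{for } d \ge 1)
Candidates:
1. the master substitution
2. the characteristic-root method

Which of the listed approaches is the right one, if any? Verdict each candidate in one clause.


Method: the characteristic-root method — try a geometric ansatz r^d: constant coefficients turn the recurrence into one polynomial equation in r.
- the master substitution — the recursion shifts the index rather than dividing it.
- the characteristic-root method: yes — fits the structure here.


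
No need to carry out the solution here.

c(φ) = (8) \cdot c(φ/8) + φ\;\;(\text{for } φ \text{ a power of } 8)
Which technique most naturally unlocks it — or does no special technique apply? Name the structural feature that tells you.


Technique: the master substitution — treat m = log base 8 of φ as the new clock: one recursion step advances m by one while φ scales by 8.


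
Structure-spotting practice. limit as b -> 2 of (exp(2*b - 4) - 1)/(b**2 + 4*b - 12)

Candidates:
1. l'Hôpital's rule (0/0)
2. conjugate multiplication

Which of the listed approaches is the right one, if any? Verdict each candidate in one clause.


Diagnosis: l'Hôpital's rule (0/0) — the 0/0 form at 2 is the signature situation for l'Hôpital's rule. Expanding numerator and denominator to first order gives the same value — the rule automates exactly that.
- l'Hôpital's rule (0/0): applies; the problem has the shape this method handles.
- conjugate multiplication — the conjugate move applies to radical differences, which this is not.


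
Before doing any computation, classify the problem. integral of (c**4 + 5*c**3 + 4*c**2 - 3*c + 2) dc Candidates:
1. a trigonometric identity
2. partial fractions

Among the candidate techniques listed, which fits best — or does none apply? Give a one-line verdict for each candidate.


Best approach: no special technique — scan for structure and find none: constant multiples of powers of c, integrate directly.
- a trigonometric identity — with no trigonometric functions present, identity rewriting has no target.
- partial fractions: the expression is not a ratio of polynomials that decomposes further.


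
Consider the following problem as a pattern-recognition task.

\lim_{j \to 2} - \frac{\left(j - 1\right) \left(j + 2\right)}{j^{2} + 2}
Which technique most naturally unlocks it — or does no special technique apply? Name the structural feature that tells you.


Verdict: no special technique — the function is continuous at 2; evaluation is itself the limit, no machinery required.


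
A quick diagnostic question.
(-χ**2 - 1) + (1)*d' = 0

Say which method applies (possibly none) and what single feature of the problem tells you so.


Best approach: no special technique — solved for the derivative, no d appears — this is antidifferentiation in χ wearing ODE clothing.


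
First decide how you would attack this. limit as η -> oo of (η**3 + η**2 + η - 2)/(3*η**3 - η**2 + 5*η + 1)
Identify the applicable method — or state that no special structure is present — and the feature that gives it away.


Verdict: dominant-term comparison — growth-rate triage: the leading powers of η decide the limit, everything else is noise. Viewed as a single quotient this is an ∞/∞ form — an at-infinity application of l'Hôpital's rule would also resolve it; comparing leading growth reads the answer without differentiating.


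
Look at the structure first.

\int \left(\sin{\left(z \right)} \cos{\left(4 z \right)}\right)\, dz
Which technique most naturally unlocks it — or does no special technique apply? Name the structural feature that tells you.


Best approach: a trigonometric identity — the product \sin{\left(z \right)} \cos{\left(4 z \right)} converts to a sum of single-frequency sinusoids via the product-to-sum identity.


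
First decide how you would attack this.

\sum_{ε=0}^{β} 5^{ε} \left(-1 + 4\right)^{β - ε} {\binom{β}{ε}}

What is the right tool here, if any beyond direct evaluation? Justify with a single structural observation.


Diagnosis: the binomial theorem — the binomial coefficients weight matched powers of 5 and (-1 + 4), which is exactly the expansion of a binomial power.


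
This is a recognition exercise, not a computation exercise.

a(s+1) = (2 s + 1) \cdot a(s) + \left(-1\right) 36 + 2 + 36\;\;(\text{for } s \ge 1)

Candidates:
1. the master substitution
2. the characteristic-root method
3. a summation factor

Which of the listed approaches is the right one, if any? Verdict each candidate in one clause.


Diagnosis: a summation factor — first-order, linear, moving coefficient 2 s + 1: the discrete analogue of an integrating factor handles it.
- the master substitution — no fixed divisor shrinks the index between calls.
- the characteristic-root method: an index-dependent weight blocks the pure exponential ansatz.
- a summation factor: applies; the problem has the shape this method handles.


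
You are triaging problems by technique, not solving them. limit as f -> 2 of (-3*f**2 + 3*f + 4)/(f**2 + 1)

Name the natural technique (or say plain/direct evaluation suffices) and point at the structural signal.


Technique: no special technique — the expression is continuous at the evaluation point — substitute directly; no indeterminate form appears.


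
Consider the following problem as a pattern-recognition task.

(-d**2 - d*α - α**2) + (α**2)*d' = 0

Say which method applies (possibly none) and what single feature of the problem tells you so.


Technique: the homogeneous substitution — the slope's numerator and denominator have matching total degree, so it depends only on d/α and the ratio substitution collapses it.


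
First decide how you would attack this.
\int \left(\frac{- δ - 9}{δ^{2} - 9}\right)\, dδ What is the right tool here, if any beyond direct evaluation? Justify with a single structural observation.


Method: partial fractions — with δ^{2} - 9 factorable and the degree on top strictly smaller, simple-fraction decomposition is immediate.


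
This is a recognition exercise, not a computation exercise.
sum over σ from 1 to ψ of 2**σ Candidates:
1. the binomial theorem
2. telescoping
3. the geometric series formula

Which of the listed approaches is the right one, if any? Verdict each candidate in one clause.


Best approach: the geometric series formula — the ratio of consecutive terms is the constant 2, independent of the index — a geometric sum.
- the binomial theorem — no binomial coefficients pair up with complementary powers here.
- telescoping: in the displayed form, no term reappears at a neighboring index to cancel against.
- the geometric series formula — yes, a natural case for it.


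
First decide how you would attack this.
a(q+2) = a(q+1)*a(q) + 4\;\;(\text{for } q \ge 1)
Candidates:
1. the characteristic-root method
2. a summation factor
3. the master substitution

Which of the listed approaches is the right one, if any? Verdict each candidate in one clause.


Best approach: no special technique — the sequence value feeds back through itself nonlinearly — linear superposition fails, and every superposition-based closed form fails with it.
- the characteristic-root method: the recursion is nonlinear in the sequence values, so no linear-modes ansatz applies.
- a summation factor — the recursion is nonlinear — outside the first-order linear family a summation factor addresses.
- the master substitution — the recursion shifts the index rather than dividing it.


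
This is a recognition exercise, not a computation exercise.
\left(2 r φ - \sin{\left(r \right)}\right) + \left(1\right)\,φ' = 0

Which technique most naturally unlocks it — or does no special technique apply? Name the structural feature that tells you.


Verdict: a linear integrating factor — φ enters only linearly with coefficient 2 r; multiply by exp of the integral of 2 r and the left side becomes one derivative.


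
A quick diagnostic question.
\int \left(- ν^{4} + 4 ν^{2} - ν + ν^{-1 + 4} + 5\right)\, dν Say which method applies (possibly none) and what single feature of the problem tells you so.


Method: no special technique — the integrand is a sum of constant multiples of powers of ν — integrate term by term.


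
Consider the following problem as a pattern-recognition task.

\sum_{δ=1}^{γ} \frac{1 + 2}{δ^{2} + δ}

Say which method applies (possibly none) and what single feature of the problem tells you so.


Best approach: telescoping — poles of \frac{1 + 2}{δ^{2} + δ} differ by an integer, the telltale of a telescoping partial-fraction sum.


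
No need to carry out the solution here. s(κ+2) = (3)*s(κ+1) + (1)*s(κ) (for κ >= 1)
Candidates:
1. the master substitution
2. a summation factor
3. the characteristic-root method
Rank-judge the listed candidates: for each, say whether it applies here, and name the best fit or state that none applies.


Diagnosis: the characteristic-root method — linear, homogeneous, constant coefficients: solutions of the form r^κ exist — find the roots of the characteristic polynomial.
- the master substitution — no fixed divisor shrinks the index between calls.
- a summation factor: a summation factor telescopes one-step recursions; this one carries higher-order memory.
- the characteristic-root method: applicable, and directly so.


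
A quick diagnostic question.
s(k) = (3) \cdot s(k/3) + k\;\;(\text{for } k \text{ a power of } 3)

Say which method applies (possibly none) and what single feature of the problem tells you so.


Method: the master substitution — the argument contracts 3-fold per step: reindex k exponentially and solve the linear recurrence in the new index.


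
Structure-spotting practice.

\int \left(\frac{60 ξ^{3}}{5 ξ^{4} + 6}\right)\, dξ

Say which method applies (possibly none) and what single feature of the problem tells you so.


Best approach: u-substitution — spotting that 60 ξ^{3} is a constant multiple of the derivative of 5 ξ^{4} + 6 is the key observation — substitute u = 5 ξ^{4} + 6 and the integral becomes one-dimensional in u.


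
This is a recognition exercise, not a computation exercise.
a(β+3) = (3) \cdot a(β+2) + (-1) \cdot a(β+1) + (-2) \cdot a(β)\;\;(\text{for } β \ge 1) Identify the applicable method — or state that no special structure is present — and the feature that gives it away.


Best approach: the characteristic-root method — the recurrence treats every index alike (constant coefficients, no forcing) — precisely the regime where r^β trials close it.


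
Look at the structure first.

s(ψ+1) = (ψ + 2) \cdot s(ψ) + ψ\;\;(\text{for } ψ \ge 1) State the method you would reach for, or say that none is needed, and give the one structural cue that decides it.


Diagnosis: a summation factor — the coefficient ψ + 2 drifts with the index, so no fixed root exists; normalizing by the cumulative product telescopes it.


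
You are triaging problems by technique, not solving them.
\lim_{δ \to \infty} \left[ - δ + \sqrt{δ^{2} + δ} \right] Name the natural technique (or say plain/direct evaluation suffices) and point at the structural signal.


Technique: conjugate multiplication — turning the difference into a conjugate-rationalized ratio makes the limit readable.


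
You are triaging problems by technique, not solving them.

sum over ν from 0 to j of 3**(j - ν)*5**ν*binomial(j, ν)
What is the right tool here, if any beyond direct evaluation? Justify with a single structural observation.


Method: the binomial theorem — binomial(j, ν) weighting matched powers of 5 and 3 is the expanded form of (5 + 3)^j — fold it back up.


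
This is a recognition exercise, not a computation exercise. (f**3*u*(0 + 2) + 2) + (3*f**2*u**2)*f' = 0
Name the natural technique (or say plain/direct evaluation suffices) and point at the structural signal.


Technique: the exact-equation method — equality of cross partials is the green light — assemble the potential function term by term.


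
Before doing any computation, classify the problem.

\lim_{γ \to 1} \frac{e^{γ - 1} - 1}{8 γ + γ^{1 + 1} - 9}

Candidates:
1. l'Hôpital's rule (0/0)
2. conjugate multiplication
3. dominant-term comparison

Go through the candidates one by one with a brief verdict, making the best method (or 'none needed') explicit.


Method: l'Hôpital's rule (0/0) — the 0/0 form at 1 is the signature situation for l'Hôpital's rule. A local series expansion at the point resolves it as well; the rule is the packaged version of that step.
- l'Hôpital's rule (0/0) — yes, a natural case for it.
- conjugate multiplication: no divergent radical difference is present for a conjugate pair to cancel.
- dominant-term comparison: this limit is not decided by comparing leading-term growth at infinity.


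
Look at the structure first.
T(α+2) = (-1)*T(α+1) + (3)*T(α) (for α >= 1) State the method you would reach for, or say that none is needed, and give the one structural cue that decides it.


Method: the characteristic-root method — try a geometric ansatz r^α: constant coefficients turn the recurrence into one polynomial equation in r.


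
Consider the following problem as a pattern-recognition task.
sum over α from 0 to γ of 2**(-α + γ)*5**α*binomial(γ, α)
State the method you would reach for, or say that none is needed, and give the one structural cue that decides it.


Best approach: the binomial theorem — binomial(γ, α) weighting matched powers of 5 and 2 is the expanded form of (5 + 2)^γ — fold it back up.


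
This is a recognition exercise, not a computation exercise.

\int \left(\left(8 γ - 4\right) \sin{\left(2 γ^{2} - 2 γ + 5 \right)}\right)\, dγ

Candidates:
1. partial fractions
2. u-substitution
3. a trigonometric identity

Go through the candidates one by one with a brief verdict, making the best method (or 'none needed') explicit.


Diagnosis: u-substitution — 8 γ - 4 matches the derivative of 2 γ^{2} - 2 γ + 5 up to a constant; with u = 2 γ^{2} - 2 γ + 5 the whole integrand folds into a function of u alone.
- partial fractions — the expression is not a ratio of polynomials that decomposes further.
- u-substitution — yes — fits the structure here.
- a trigonometric identity — the trigonometric factor has no even power to reduce and no cross-frequency product to convert — the standard power-reduction and product-to-sum identities do not engage it.


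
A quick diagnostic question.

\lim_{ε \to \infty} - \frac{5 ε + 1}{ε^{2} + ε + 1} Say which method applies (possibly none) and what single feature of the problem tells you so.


Diagnosis: dominant-term comparison — as ε grows, only the highest-degree terms matter — compare leading terms and read the limit off. Differentiating the expression as a single quotient would eventually settle it as well; matching dominant growth settles it immediately.


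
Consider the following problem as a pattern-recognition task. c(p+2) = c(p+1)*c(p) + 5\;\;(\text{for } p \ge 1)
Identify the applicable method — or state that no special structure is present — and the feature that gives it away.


Best approach: no special technique — a nonlinear dependence on earlier terms breaks linearity, and with it every superposition-based closed form.


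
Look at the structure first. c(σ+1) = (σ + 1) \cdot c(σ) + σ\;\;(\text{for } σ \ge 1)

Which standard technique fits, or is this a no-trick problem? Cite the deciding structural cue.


Technique: a summation factor — first-order, linear, moving coefficient σ + 1: the discrete analogue of an integrating factor handles it.


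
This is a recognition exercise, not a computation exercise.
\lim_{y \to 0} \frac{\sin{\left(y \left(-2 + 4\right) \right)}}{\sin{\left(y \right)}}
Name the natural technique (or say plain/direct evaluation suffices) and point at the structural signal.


Method: l'Hôpital's rule (0/0) — plug in 0: top and bottom both hit zero, so differentiate each and retry. Known elementary limits would finish this too — the rule just bypasses the case analysis.


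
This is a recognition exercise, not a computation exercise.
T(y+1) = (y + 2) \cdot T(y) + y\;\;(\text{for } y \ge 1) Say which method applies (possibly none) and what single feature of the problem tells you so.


Verdict: a summation factor — first-order, linear, moving coefficient y + 2: the discrete analogue of an integrating factor handles it.


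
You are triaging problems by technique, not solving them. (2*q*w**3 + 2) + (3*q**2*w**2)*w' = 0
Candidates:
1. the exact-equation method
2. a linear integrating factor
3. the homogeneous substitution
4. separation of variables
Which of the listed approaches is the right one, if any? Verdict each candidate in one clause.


Verdict: the exact-equation method — the cross partial derivatives of 2*q*w**3 + 2 and 3*q**2*w**2 agree, so the left side is the total differential of one potential in q and w.
- the exact-equation method: applicable, and directly so.
- a linear integrating factor — the unknown enters nonlinearly (through a power, a denominator, or a transcendental function), which the linear integrating-factor recipe cannot absorb as-is — any repair would come from a preliminary substitution, not the factor.
- the homogeneous substitution: solved for the derivative, the right side changes under joint scaling of the two variables.
- separation of variables — no division isolates the independent variable from the unknown.


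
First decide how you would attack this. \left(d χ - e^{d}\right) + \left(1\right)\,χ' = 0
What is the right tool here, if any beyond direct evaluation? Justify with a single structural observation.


Diagnosis: a linear integrating factor — arrange it as χ' + d·χ = (the forcing term) and the integrating factor does the rest.


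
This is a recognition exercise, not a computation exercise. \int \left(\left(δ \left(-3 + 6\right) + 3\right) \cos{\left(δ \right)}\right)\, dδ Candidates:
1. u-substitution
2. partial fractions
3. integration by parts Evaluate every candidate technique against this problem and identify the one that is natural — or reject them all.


Technique: integration by parts — a polynomial factor (δ \left(-3 + 6\right) + 3) multiplies \cos{\left(δ \right)}; differentiating (δ \left(-3 + 6\right) + 3) lowers its degree while \cos{\left(δ \right)} integrates cleanly, so parts wins.
- u-substitution: no subexpression of the integrand serves as a whole-integral substitution inner — individual terms may offer their own, but none carries its derivative as a factor of the full integrand; a working change of variable would have to be constructed from outside the expression.
- partial fractions — the expression is not a ratio of polynomials that decomposes further.
- integration by parts: yes, a natural case for it.


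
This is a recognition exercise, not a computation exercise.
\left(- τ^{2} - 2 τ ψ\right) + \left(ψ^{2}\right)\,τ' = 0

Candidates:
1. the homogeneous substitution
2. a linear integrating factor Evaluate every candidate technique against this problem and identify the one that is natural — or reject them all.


Method: the homogeneous substitution — the slope's numerator and denominator share total degree; set v = τ/ψ and the equation drops to separable form. A Bernoulli rewrite works here as the equation stands — the homogeneous substitution is the more immediate reading.
- the homogeneous substitution — applicable, and directly so.
- a linear integrating factor: a nonlinear term in the unknown puts this outside the integrating-factor template.


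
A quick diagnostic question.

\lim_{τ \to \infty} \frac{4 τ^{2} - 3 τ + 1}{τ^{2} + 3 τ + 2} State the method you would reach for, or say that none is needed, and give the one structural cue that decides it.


Verdict: dominant-term comparison — as τ grows, only the highest-degree terms matter — compare leading terms and read the limit off. l'Hôpital's at-infinity variant applies to the expression viewed as a single quotient; the leading-term comparison is the direct route.


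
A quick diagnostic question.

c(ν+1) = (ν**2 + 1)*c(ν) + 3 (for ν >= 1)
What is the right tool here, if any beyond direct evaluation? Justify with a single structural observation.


Technique: a summation factor — normalize by the running product of ν**2 + 1: the left side becomes a difference, and differences sum.


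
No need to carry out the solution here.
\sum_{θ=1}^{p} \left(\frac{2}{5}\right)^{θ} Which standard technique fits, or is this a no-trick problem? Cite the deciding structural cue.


Technique: the geometric series formula — consecutive terms stand in a fixed index-free ratio — the geometric sum formula closes it.


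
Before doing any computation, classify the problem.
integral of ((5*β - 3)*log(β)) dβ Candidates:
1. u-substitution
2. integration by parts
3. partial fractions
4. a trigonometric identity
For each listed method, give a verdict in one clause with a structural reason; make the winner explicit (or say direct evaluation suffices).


Method: integration by parts — a polynomial next to log(β): integrate the polynomial, differentiate the log, and the integral simplifies in one pass.
- u-substitution — no subexpression of the integrand serves as a whole-integral substitution inner — individual terms may offer their own, but none carries its derivative as a factor of the full integrand; a working change of variable would have to be constructed from outside the expression.
- integration by parts — applies; the problem has the shape this method handles.
- partial fractions: the expression is not a ratio of polynomials that decomposes further.
- a trigonometric identity — no sine or cosine appears, so there is nothing for a trigonometric identity to act on.


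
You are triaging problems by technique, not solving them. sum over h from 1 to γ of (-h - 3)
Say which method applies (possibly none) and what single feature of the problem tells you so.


Diagnosis: no special technique — no ratio, no shift structure, no binomial pattern: sum the constant-multiple powers of h with known formulas.


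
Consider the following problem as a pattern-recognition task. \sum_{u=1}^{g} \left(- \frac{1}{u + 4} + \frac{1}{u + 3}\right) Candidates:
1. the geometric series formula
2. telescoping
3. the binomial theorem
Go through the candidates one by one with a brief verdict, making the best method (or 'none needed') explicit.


Best approach: telescoping — the summand is \frac{1}{u + 3} minus the same expression shifted by one, so consecutive terms cancel in pairs.
- the geometric series formula: the ratio of consecutive terms depends on the index.
- telescoping: applies; the problem has the shape this method handles.
- the binomial theorem — the terms lack the binomial-coefficient-weighted complementary-power pattern of an expansion.
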